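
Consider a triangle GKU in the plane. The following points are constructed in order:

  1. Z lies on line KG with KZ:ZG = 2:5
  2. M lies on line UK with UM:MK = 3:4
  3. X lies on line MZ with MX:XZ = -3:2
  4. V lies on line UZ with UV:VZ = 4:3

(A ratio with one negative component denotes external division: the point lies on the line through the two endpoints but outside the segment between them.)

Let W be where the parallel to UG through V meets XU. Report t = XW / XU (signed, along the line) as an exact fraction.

t = 43/63

Choose coordinates G = (0, 0), K = (1, 0), U = (0, 1).
1. Z lies on line KG with KZ:ZG = 2:5 ⇒ Z = (5/7, 0)
2. M lies on line UK with UM:MK = 3:4 ⇒ M = (3/7, 4/7)
3. X lies on line MZ with MX:XZ = -3:2 ⇒ X = (9/7, -8/7)
4. V lies on line UZ with UV:VZ = 4:3 ⇒ V = (20/49, 3/7)
through V parallel to UG: direction (0, -1); meets XU at W = (20/49, 47/147)
W = X + t·(U−X) with t = 43/63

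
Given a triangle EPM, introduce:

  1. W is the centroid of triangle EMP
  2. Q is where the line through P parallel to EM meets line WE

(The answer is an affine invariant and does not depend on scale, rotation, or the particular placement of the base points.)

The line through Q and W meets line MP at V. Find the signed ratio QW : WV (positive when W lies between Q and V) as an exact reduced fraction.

QW:WV = -4

Set E = (0, 0), P = (1, 0), M = (0, 1); any affine frame gives the same invariant.
1. W is the centroid of triangle EMP ⇒ W = (1/3, 1/3)
2. Q is where the line through P parallel to EM meets line WE ⇒ Q = (1, 1)
line QW meets MP at V = (1/2, 1/2)
W = Q + t·(V−Q) with t = 4/3, so QW:WV = 4/3:-1/3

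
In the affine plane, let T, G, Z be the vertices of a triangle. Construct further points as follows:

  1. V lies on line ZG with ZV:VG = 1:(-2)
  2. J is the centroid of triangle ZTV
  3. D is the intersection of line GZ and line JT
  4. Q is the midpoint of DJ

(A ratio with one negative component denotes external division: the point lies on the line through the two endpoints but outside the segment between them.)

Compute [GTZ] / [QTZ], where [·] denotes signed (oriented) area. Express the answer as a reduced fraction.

[GTZ]:[QTZ] = -12/5

Work in coordinates with T = (0, 0), G = (1, 0), Z = (0, 1).
1. V lies on line ZG with ZV:VG = 1:(-2) ⇒ V = (-1, 2)
2. J is the centroid of triangle ZTV ⇒ J = (-1/3, 1)
3. D is the intersection of line GZ and line JT ⇒ D = (-1/2, 3/2)
4. Q is the midpoint of DJ ⇒ Q = (-5/12, 5/4)
2·[GTZ] = -1, 2·[QTZ] = 5/12
[GTZ]:[QTZ] = -1:5/12 = -12/5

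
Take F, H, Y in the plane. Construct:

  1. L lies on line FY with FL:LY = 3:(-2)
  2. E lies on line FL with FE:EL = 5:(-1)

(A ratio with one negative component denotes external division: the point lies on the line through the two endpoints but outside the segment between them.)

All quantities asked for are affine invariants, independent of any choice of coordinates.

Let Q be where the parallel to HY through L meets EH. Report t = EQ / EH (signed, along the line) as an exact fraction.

t = 3/11

Set F = (0, 0), H = (1, 0), Y = (0, 1); any affine frame gives the same invariant.
1. L lies on line FY with FL:LY = 3:(-2) ⇒ L = (0, 3)
2. E lies on line FL with FE:EL = 5:(-1) ⇒ E = (0, 15/4)
through L parallel to HY: direction (-1, 1); meets EH at Q = (3/11, 30/11)
Q = E + t·(H−E) with t = 3/11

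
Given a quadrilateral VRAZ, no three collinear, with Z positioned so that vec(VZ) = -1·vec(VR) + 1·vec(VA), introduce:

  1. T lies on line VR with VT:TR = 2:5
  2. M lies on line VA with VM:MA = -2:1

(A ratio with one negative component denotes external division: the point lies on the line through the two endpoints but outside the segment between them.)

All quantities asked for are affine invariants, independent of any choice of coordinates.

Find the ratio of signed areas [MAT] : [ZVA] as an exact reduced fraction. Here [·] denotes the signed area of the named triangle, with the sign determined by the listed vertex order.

Assign V = (0, 0), R = (1, 0), A = (0, 1), Z = (-1, 1) — the answer is frame-independent, so this choice is without loss of generality.
1. T lies on line VR with VT:TR = 2:5 ⇒ T = (2/7, 0)
2. M lies on line VA with VM:MA = -2:1 ⇒ M = (0, 2)
2·[MAT] = 2/7, 2·[ZVA] = 1
[MAT]:[ZVA] = 2/7:1 = 2/7

[MAT]:[ZVA] = 2/7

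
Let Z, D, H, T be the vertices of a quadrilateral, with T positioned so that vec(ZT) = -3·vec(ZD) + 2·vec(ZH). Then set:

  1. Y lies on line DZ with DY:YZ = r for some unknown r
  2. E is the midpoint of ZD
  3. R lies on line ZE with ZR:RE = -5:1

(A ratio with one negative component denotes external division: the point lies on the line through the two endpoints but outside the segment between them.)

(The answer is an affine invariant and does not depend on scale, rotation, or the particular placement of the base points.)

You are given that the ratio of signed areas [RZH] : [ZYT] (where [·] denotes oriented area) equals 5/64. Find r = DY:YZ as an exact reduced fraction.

r = -5/4

Work in coordinates with Z = (0, 0), D = (1, 0), H = (0, 1), T = (-3, 2).
1. With DY:YZ = r, write λ = r/(r+1) so Y = D + λ·(Z−D); Y is affine-linear in λ
2. E is the midpoint of ZD ⇒ E = (1/2, 0)
3. R lies on line ZE with ZR:RE = -5:1 ⇒ R = (5/8, 0)
Every point depending on Y is an affine combination of Y and λ-independent points, so each such coordinate is linear in λ; the λ² term in each signed area is a multiple of (Z−D)×(Z−D) = 0, so 2·[RZH] and 2·[ZYT] are each linear in λ. Evaluating at λ=0 and λ=1:
  2·[RZH] = -5/8,   2·[ZYT] = -2·λ + 2
So [RZH]:[ZYT] = (-5/8) / (-2·λ + 2). Setting this equal to 5/64:
  -5/8 = 5/64·(-2·λ + 2)  ⇒  λ = 5
Then r = λ/(1−λ) = (5)/(-4) = -5/4. Check: with r = -5/4, Y = (-4, 0) and [RZH]:[ZYT] = 5/64 as required.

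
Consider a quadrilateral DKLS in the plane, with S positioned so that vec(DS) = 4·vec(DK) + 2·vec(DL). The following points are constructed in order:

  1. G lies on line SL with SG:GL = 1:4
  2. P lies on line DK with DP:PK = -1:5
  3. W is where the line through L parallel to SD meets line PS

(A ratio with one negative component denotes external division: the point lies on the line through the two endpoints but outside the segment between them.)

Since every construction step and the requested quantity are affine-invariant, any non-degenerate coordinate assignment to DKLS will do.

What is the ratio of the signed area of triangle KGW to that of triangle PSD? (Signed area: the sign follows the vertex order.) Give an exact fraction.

[KGW]:[PSD] = -50

Choose coordinates D = (0, 0), K = (1, 0), L = (0, 1), S = (4, 2).
1. G lies on line SL with SG:GL = 1:4 ⇒ G = (16/5, 9/5)
2. P lies on line DK with DP:PK = -1:5 ⇒ P = (-1/4, 0)
3. W is where the line through L parallel to SD meets line PS ⇒ W = (-30, -14)
2·[KGW] = 25, 2·[PSD] = -1/2
[KGW]:[PSD] = 25:-1/2 = -50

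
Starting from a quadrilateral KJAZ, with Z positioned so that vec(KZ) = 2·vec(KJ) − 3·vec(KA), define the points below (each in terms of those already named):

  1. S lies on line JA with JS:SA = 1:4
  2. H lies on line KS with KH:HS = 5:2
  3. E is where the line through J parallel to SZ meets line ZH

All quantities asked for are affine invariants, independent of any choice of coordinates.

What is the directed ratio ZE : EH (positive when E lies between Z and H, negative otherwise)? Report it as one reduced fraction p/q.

ZE:EH = -1/3

Work in coordinates with K = (0, 0), J = (1, 0), A = (0, 1), Z = (2, -3).
1. S lies on line JA with JS:SA = 1:4 ⇒ S = (4/5, 1/5)
2. H lies on line KS with KH:HS = 5:2 ⇒ H = (4/7, 1/7)
3. E is where the line through J parallel to SZ meets line ZH ⇒ E = (19/7, -32/7)
E = Z + t·(H−Z) with t = -1/2, so ZE:EH = t:(1−t) = -1/2:3/2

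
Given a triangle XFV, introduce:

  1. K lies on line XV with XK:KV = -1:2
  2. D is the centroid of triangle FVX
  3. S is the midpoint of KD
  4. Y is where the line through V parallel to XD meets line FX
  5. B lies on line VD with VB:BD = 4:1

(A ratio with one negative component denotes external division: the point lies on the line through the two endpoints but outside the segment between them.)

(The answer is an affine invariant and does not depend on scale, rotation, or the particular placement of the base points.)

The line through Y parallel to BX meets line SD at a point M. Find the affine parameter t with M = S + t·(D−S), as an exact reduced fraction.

t = 19/3

Set X = (0, 0), F = (1, 0), V = (0, 1); any affine frame gives the same invariant.
1. K lies on line XV with XK:KV = -1:2 ⇒ K = (0, -1)
2. D is the centroid of triangle FVX ⇒ D = (1/3, 1/3)
3. S is the midpoint of KD ⇒ S = (1/6, -1/3)
4. Y is where the line through V parallel to XD meets line FX ⇒ Y = (-1, 0)
5. B lies on line VD with VB:BD = 4:1 ⇒ B = (4/15, 7/15)
through Y parallel to BX: direction (-4/15, -7/15); meets SD at M = (11/9, 35/9)
M = S + t·(D−S) with t = 19/3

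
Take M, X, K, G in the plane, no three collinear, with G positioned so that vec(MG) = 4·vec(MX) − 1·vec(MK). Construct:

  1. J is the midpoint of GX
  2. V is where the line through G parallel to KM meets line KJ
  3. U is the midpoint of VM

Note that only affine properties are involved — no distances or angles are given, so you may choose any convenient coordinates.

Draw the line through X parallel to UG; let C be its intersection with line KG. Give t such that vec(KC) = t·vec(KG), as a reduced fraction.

t = 17/28

Assign M = (0, 0), X = (1, 0), K = (0, 1), G = (4, -1) — the answer is frame-independent, so this choice is without loss of generality.
1. J is the midpoint of GX ⇒ J = (5/2, -1/2)
2. V is where the line through G parallel to KM meets line KJ ⇒ V = (4, -7/5)
3. U is the midpoint of VM ⇒ U = (2, -7/10)
through X parallel to UG: direction (2, -3/10); meets KG at C = (17/7, -3/14)
C = K + t·(G−K) with t = 17/28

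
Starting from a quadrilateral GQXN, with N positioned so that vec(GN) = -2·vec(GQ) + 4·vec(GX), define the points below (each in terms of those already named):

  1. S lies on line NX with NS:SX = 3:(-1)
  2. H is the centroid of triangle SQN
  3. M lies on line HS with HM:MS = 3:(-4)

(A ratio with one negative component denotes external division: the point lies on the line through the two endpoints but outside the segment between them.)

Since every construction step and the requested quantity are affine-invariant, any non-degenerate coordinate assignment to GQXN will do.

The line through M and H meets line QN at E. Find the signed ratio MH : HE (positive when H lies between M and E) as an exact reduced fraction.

MH:HE = -6

Choose coordinates G = (0, 0), Q = (1, 0), X = (0, 1), N = (-2, 4).
1. S lies on line NX with NS:SX = 3:(-1) ⇒ S = (1, -1/2)
2. H is the centroid of triangle SQN ⇒ H = (0, 7/6)
3. M lies on line HS with HM:MS = 3:(-4) ⇒ M = (-3, 37/6)
line MH meets QN at E = (-1/2, 2)
H = M + t·(E−M) with t = 6/5, so MH:HE = 6/5:-1/5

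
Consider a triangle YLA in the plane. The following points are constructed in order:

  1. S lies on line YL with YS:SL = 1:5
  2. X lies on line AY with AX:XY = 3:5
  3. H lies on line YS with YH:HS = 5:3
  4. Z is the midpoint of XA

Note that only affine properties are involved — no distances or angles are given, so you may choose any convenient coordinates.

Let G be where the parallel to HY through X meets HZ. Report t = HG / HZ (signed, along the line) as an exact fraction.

t = 10/13

Choose coordinates Y = (0, 0), L = (1, 0), A = (0, 1).
1. S lies on line YL with YS:SL = 1:5 ⇒ S = (1/6, 0)
2. X lies on line AY with AX:XY = 3:5 ⇒ X = (0, 5/8)
3. H lies on line YS with YH:HS = 5:3 ⇒ H = (5/48, 0)
4. Z is the midpoint of XA ⇒ Z = (0, 13/16)
through X parallel to HY: direction (-5/48, 0); meets HZ at G = (5/208, 5/8)
G = H + t·(Z−H) with t = 10/13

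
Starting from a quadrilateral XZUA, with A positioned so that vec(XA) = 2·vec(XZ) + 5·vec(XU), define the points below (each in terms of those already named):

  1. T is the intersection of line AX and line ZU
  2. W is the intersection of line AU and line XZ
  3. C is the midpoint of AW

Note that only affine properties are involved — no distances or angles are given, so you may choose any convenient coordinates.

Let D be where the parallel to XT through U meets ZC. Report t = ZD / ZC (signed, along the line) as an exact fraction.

Assign X = (0, 0), Z = (1, 0), U = (0, 1), A = (2, 5) — the answer is frame-independent, so this choice is without loss of generality.
1. T is the intersection of line AX and line ZU ⇒ T = (2/7, 5/7)
2. W is the intersection of line AU and line XZ ⇒ W = (-1/2, 0)
3. C is the midpoint of AW ⇒ C = (3/4, 5/2)
through U parallel to XT: direction (2/7, 5/7); meets ZC at D = (18/25, 14/5)
D = Z + t·(C−Z) with t = 28/25

t = 28/25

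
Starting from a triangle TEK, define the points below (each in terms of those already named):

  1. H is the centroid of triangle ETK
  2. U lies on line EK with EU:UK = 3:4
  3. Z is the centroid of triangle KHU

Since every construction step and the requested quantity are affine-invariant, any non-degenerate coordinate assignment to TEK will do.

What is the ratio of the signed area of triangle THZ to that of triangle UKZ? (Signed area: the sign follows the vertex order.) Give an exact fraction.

[THZ]:[UKZ] = 3/2

Work in coordinates with T = (0, 0), E = (1, 0), K = (0, 1).
1. H is the centroid of triangle ETK ⇒ H = (1/3, 1/3)
2. U lies on line EK with EU:UK = 3:4 ⇒ U = (4/7, 3/7)
3. Z is the centroid of triangle KHU ⇒ Z = (19/63, 37/63)
2·[THZ] = 2/21, 2·[UKZ] = 4/63
[THZ]:[UKZ] = 2/21:4/63 = 3/2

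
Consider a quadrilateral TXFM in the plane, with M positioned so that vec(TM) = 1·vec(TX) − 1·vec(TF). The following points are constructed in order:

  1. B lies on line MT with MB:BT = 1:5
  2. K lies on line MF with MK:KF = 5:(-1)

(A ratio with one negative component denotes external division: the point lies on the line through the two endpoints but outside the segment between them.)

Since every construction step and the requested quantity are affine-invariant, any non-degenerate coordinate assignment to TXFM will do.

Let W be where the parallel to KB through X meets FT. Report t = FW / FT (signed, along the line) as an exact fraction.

t = -15/13

Set T = (0, 0), X = (1, 0), F = (0, 1), M = (1, -1); any affine frame gives the same invariant.
1. B lies on line MT with MB:BT = 1:5 ⇒ B = (5/6, -5/6)
2. K lies on line MF with MK:KF = 5:(-1) ⇒ K = (-1/4, 3/2)
through X parallel to KB: direction (13/12, -7/3); meets FT at W = (0, 28/13)
W = F + t·(T−F) with t = -15/13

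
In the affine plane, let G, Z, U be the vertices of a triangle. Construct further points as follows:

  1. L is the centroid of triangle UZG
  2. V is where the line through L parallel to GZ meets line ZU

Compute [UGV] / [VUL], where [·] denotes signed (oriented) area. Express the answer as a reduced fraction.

[UGV]:[VUL] = 3

Work in coordinates with G = (0, 0), Z = (1, 0), U = (0, 1).
1. L is the centroid of triangle UZG ⇒ L = (1/3, 1/3)
2. V is where the line through L parallel to GZ meets line ZU ⇒ V = (2/3, 1/3)
2·[UGV] = 2/3, 2·[VUL] = 2/9
[UGV]:[VUL] = 2/3:2/9 = 3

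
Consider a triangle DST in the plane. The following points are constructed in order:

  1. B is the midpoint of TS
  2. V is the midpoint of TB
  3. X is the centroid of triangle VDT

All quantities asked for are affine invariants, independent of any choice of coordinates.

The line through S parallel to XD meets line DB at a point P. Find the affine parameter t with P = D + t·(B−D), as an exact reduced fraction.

Work in coordinates with D = (0, 0), S = (1, 0), T = (0, 1).
1. B is the midpoint of TS ⇒ B = (1/2, 1/2)
2. V is the midpoint of TB ⇒ V = (1/4, 3/4)
3. X is the centroid of triangle VDT ⇒ X = (1/12, 7/12)
through S parallel to XD: direction (-1/12, -7/12); meets DB at P = (7/6, 7/6)
P = D + t·(B−D) with t = 7/3

t = 7/3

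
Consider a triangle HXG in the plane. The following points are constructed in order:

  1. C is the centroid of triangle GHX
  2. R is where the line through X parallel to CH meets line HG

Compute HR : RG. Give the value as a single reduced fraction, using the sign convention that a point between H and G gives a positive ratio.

Assign H = (0, 0), X = (1, 0), G = (0, 1) — the answer is frame-independent, so this choice is without loss of generality.
1. C is the centroid of triangle GHX ⇒ C = (1/3, 1/3)
2. R is where the line through X parallel to CH meets line HG ⇒ R = (0, -1)
R = H + t·(G−H) with t = -1, so HR:RG = t:(1−t) = -1:2

HR:RG = -1/2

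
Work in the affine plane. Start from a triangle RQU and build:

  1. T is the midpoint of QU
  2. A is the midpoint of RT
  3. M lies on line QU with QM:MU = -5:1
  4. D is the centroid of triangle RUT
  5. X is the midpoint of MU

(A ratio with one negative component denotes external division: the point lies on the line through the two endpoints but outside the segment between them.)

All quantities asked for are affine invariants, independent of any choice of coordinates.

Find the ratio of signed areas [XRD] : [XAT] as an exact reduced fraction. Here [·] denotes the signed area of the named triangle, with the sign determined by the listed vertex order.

[XRD]:[XAT] = 4/5

Set R = (0, 0), Q = (1, 0), U = (0, 1); any affine frame gives the same invariant.
1. T is the midpoint of QU ⇒ T = (1/2, 1/2)
2. A is the midpoint of RT ⇒ A = (1/4, 1/4)
3. M lies on line QU with QM:MU = -5:1 ⇒ M = (-1/4, 5/4)
4. D is the centroid of triangle RUT ⇒ D = (1/6, 1/2)
5. X is the midpoint of MU ⇒ X = (-1/8, 9/8)
2·[XRD] = 1/4, 2·[XAT] = 5/16
[XRD]:[XAT] = 1/4:5/16 = 4/5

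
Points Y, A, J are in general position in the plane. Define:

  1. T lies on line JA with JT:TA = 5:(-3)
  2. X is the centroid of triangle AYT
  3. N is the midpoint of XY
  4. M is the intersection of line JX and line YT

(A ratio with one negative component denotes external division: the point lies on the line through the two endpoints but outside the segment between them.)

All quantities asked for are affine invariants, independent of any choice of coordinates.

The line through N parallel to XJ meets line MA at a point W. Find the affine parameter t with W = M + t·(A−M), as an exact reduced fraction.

Assign Y = (0, 0), A = (1, 0), J = (0, 1) — the answer is frame-independent, so this choice is without loss of generality.
1. T lies on line JA with JT:TA = 5:(-3) ⇒ T = (5/2, -3/2)
2. X is the centroid of triangle AYT ⇒ X = (7/6, -1/2)
3. N is the midpoint of XY ⇒ N = (7/12, -1/4)
4. M is the intersection of line JX and line YT ⇒ M = (35/24, -7/8)
through N parallel to XJ: direction (-7/6, 3/2); meets MA at W = (217/96, -77/32)
W = M + t·(A−M) with t = -7/4

t = -7/4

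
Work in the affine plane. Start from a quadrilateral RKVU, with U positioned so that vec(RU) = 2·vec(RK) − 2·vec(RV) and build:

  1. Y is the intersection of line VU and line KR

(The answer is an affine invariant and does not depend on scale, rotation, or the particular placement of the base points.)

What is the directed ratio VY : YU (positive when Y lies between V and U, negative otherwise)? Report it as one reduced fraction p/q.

VY:YU = 1/2

Assign R = (0, 0), K = (1, 0), V = (0, 1), U = (2, -2) — the answer is frame-independent, so this choice is without loss of generality.
1. Y is the intersection of line VU and line KR ⇒ Y = (2/3, 0)
Y = V + t·(U−V) with t = 1/3, so VY:YU = t:(1−t) = 1/3:2/3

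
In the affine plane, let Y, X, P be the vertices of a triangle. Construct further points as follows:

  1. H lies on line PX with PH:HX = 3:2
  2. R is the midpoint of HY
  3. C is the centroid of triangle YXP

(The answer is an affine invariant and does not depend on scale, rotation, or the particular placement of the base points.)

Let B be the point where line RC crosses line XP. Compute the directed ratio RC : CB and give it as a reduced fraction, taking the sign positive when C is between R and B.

Assign Y = (0, 0), X = (1, 0), P = (0, 1) — the answer is frame-independent, so this choice is without loss of generality.
1. H lies on line PX with PH:HX = 3:2 ⇒ H = (3/5, 2/5)
2. R is the midpoint of HY ⇒ R = (3/10, 1/5)
3. C is the centroid of triangle YXP ⇒ C = (1/3, 1/3)
line RC meets XP at B = (2/5, 3/5)
C = R + t·(B−R) with t = 1/3, so RC:CB = 1/3:2/3

RC:CB = 1/2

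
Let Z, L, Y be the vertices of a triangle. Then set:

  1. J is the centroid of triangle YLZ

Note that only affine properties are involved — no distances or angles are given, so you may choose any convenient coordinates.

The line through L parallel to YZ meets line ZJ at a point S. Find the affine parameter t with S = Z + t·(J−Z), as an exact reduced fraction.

Choose coordinates Z = (0, 0), L = (1, 0), Y = (0, 1).
1. J is the centroid of triangle YLZ ⇒ J = (1/3, 1/3)
through L parallel to YZ: direction (0, -1); meets ZJ at S = (1, 1)
S = Z + t·(J−Z) with t = 3

t = 3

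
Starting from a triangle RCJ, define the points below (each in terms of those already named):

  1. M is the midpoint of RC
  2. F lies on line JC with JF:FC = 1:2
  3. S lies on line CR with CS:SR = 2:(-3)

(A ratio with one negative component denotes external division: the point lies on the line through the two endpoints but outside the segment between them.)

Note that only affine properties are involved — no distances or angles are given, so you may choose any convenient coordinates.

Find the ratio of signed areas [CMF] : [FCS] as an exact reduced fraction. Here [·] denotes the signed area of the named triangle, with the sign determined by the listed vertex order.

Set R = (0, 0), C = (1, 0), J = (0, 1); any affine frame gives the same invariant.
1. M is the midpoint of RC ⇒ M = (1/2, 0)
2. F lies on line JC with JF:FC = 1:2 ⇒ F = (1/3, 2/3)
3. S lies on line CR with CS:SR = 2:(-3) ⇒ S = (3, 0)
2·[CMF] = -1/3, 2·[FCS] = 4/3
[CMF]:[FCS] = -1/3:4/3 = -1/4

[CMF]:[FCS] = -1/4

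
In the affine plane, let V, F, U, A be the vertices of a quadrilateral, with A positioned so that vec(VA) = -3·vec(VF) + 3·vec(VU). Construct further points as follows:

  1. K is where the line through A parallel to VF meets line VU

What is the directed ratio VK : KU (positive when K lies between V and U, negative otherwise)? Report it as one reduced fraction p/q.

Choose coordinates V = (0, 0), F = (1, 0), U = (0, 1), A = (-3, 3).
1. K is where the line through A parallel to VF meets line VU ⇒ K = (0, 3)
K = V + t·(U−V) with t = 3, so VK:KU = t:(1−t) = 3:-2

VK:KU = -3/2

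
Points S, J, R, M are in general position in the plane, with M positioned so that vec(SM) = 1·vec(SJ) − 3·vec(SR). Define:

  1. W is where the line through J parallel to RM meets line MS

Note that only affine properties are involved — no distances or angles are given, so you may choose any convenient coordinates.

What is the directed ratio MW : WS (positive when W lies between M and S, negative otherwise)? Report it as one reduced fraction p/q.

MW:WS = -3/4

Assign S = (0, 0), J = (1, 0), R = (0, 1), M = (1, -3) — the answer is frame-independent, so this choice is without loss of generality.
1. W is where the line through J parallel to RM meets line MS ⇒ W = (4, -12)
W = M + t·(S−M) with t = -3, so MW:WS = t:(1−t) = -3:4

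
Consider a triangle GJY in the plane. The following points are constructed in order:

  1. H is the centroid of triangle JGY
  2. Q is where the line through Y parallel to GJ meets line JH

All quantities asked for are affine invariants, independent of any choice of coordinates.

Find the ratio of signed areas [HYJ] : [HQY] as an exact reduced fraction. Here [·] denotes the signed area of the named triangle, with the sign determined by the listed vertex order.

Assign G = (0, 0), J = (1, 0), Y = (0, 1) — the answer is frame-independent, so this choice is without loss of generality.
1. H is the centroid of triangle JGY ⇒ H = (1/3, 1/3)
2. Q is where the line through Y parallel to GJ meets line JH ⇒ Q = (-1, 1)
2·[HYJ] = -1/3, 2·[HQY] = -2/3
[HYJ]:[HQY] = -1/3:-2/3 = 1/2

[HYJ]:[HQY] = 1/2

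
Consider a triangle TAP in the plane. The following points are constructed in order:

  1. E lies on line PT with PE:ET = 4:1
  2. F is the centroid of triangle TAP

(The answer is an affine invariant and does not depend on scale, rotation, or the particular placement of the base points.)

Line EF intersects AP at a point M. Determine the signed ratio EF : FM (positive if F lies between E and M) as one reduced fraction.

EF:FM = 7/5

Set T = (0, 0), A = (1, 0), P = (0, 1); any affine frame gives the same invariant.
1. E lies on line PT with PE:ET = 4:1 ⇒ E = (0, 1/5)
2. F is the centroid of triangle TAP ⇒ F = (1/3, 1/3)
line EF meets AP at M = (4/7, 3/7)
F = E + t·(M−E) with t = 7/12, so EF:FM = 7/12:5/12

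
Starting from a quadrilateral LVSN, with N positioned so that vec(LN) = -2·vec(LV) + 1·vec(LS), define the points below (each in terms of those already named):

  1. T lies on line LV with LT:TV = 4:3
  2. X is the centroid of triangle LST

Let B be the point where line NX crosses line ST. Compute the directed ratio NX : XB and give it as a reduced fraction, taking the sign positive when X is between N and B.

Work in coordinates with L = (0, 0), V = (1, 0), S = (0, 1), N = (-2, 1).
1. T lies on line LV with LT:TV = 4:3 ⇒ T = (4/7, 0)
2. X is the centroid of triangle LST ⇒ X = (4/21, 1/3)
line NX meets ST at B = (8/19, 5/19)
X = N + t·(B−N) with t = 19/21, so NX:XB = 19/21:2/21

NX:XB = 19/2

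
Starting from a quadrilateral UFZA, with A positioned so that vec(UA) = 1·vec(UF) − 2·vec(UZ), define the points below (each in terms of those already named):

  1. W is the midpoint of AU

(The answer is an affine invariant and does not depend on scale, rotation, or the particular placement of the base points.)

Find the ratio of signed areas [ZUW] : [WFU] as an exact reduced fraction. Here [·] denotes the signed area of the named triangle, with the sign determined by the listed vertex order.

Choose coordinates U = (0, 0), F = (1, 0), Z = (0, 1), A = (1, -2).
1. W is the midpoint of AU ⇒ W = (1/2, -1)
2·[ZUW] = 1/2, 2·[WFU] = 1
[ZUW]:[WFU] = 1/2:1 = 1/2

[ZUW]:[WFU] = 1/2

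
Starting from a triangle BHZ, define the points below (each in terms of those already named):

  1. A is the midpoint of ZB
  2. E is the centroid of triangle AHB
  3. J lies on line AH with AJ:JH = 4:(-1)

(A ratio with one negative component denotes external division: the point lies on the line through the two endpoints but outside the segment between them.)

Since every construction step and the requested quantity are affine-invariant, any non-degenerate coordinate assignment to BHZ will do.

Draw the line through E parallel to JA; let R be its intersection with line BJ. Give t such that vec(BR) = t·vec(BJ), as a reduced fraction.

t = 2/3

Work in coordinates with B = (0, 0), H = (1, 0), Z = (0, 1).
1. A is the midpoint of ZB ⇒ A = (0, 1/2)
2. E is the centroid of triangle AHB ⇒ E = (1/3, 1/6)
3. J lies on line AH with AJ:JH = 4:(-1) ⇒ J = (4/3, -1/6)
through E parallel to JA: direction (-4/3, 2/3); meets BJ at R = (8/9, -1/9)
R = B + t·(J−B) with t = 2/3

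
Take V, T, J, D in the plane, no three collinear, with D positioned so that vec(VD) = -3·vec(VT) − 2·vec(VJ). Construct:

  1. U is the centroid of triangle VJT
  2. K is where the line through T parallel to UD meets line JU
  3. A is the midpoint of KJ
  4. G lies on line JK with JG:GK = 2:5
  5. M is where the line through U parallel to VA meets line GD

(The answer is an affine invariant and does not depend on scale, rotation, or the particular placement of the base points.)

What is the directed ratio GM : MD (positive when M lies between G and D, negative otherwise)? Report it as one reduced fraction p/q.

GM:MD = -58/189

Set V = (0, 0), T = (1, 0), J = (0, 1), D = (-3, -2); any affine frame gives the same invariant.
1. U is the centroid of triangle VJT ⇒ U = (1/3, 1/3)
2. K is where the line through T parallel to UD meets line JU ⇒ K = (17/27, -7/27)
3. A is the midpoint of KJ ⇒ A = (17/54, 10/27)
4. G lies on line JK with JG:GK = 2:5 ⇒ G = (34/189, 121/189)
5. M is where the line through U parallel to VA meets line GD ⇒ M = (208/131, 237/131)
M = G + t·(D−G) with t = -58/131, so GM:MD = t:(1−t) = -58/131:189/131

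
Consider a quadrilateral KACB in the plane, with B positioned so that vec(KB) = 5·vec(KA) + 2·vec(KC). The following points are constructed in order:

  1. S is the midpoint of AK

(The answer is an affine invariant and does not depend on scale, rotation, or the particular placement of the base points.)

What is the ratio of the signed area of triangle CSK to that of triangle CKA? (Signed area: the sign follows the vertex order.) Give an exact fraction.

[CSK]:[CKA] = -1/2

Assign K = (0, 0), A = (1, 0), C = (0, 1), B = (5, 2) — the answer is frame-independent, so this choice is without loss of generality.
1. S is the midpoint of AK ⇒ S = (1/2, 0)
2·[CSK] = -1/2, 2·[CKA] = 1
[CSK]:[CKA] = -1/2:1 = -1/2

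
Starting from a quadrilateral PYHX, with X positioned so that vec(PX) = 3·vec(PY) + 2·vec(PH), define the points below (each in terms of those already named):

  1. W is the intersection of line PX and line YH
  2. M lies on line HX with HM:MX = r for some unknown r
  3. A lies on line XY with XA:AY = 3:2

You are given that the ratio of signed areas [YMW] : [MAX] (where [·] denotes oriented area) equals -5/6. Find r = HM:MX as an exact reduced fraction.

r = -5/4

Choose coordinates P = (0, 0), Y = (1, 0), H = (0, 1), X = (3, 2).
1. W is the intersection of line PX and line YH ⇒ W = (3/5, 2/5)
2. With HM:MX = r, write λ = r/(r+1) so M = H + λ·(X−H); M is affine-linear in λ
3. A lies on line XY with XA:AY = 3:2 ⇒ A = (9/5, 4/5)
Every point depending on M is an affine combination of M and λ-independent points, so each such coordinate is linear in λ; the λ² term in each signed area is a multiple of (X−H)×(X−H) = 0, so 2·[YMW] and 2·[MAX] are each linear in λ. Evaluating at λ=0 and λ=1:
  2·[YMW] = 8/5·λ,   2·[MAX] = -12/5·λ + 12/5
So [YMW]:[MAX] = (8/5·λ) / (-12/5·λ + 12/5). Setting this equal to -5/6:
  8/5·λ = -5/6·(-12/5·λ + 12/5)  ⇒  λ = 5
Then r = λ/(1−λ) = (5)/(-4) = -5/4. Check: with r = -5/4, M = (15, 6) and [YMW]:[MAX] = -5/6 as required.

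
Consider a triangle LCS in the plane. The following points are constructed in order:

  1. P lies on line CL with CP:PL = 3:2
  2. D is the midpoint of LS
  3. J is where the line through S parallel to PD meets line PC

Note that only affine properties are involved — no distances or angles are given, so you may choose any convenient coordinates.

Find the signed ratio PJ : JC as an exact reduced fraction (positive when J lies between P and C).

Work in coordinates with L = (0, 0), C = (1, 0), S = (0, 1).
1. P lies on line CL with CP:PL = 3:2 ⇒ P = (2/5, 0)
2. D is the midpoint of LS ⇒ D = (0, 1/2)
3. J is where the line through S parallel to PD meets line PC ⇒ J = (4/5, 0)
J = P + t·(C−P) with t = 2/3, so PJ:JC = t:(1−t) = 2/3:1/3

PJ:JC = 2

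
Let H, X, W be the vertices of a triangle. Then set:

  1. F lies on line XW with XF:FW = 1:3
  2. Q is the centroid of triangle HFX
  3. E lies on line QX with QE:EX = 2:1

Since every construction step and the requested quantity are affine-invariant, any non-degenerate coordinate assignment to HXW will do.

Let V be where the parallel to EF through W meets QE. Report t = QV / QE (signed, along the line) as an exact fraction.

t = -1/2

Work in coordinates with H = (0, 0), X = (1, 0), W = (0, 1).
1. F lies on line XW with XF:FW = 1:3 ⇒ F = (3/4, 1/4)
2. Q is the centroid of triangle HFX ⇒ Q = (7/12, 1/12)
3. E lies on line QX with QE:EX = 2:1 ⇒ E = (31/36, 1/36)
through W parallel to EF: direction (-1/9, 2/9); meets QE at V = (4/9, 1/9)
V = Q + t·(E−Q) with t = -1/2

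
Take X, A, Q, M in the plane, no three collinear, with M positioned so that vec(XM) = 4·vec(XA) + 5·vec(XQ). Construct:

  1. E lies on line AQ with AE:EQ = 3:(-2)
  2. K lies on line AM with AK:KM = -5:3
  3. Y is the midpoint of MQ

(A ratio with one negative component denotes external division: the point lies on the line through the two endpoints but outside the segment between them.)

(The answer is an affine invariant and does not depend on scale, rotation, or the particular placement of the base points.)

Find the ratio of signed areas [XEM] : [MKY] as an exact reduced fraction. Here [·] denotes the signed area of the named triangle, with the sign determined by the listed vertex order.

[XEM]:[MKY] = -11/3

Set X = (0, 0), A = (1, 0), Q = (0, 1), M = (4, 5); any affine frame gives the same invariant.
1. E lies on line AQ with AE:EQ = 3:(-2) ⇒ E = (-2, 3)
2. K lies on line AM with AK:KM = -5:3 ⇒ K = (17/2, 25/2)
3. Y is the midpoint of MQ ⇒ Y = (2, 3)
2·[XEM] = -22, 2·[MKY] = 6
[XEM]:[MKY] = -22:6 = -11/3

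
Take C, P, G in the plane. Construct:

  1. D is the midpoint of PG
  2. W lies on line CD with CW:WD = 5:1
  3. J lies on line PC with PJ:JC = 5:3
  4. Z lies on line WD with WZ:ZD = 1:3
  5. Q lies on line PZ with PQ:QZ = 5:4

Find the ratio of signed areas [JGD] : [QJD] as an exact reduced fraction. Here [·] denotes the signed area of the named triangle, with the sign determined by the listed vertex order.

Assign C = (0, 0), P = (1, 0), G = (0, 1) — the answer is frame-independent, so this choice is without loss of generality.
1. D is the midpoint of PG ⇒ D = (1/2, 1/2)
2. W lies on line CD with CW:WD = 5:1 ⇒ W = (5/12, 5/12)
3. J lies on line PC with PJ:JC = 5:3 ⇒ J = (3/8, 0)
4. Z lies on line WD with WZ:ZD = 1:3 ⇒ Z = (7/16, 7/16)
5. Q lies on line PZ with PQ:QZ = 5:4 ⇒ Q = (11/16, 35/144)
2·[JGD] = -5/16, 2·[QJD] = -145/1152
[JGD]:[QJD] = -5/16:-145/1152 = 72/29

[JGD]:[QJD] = 72/29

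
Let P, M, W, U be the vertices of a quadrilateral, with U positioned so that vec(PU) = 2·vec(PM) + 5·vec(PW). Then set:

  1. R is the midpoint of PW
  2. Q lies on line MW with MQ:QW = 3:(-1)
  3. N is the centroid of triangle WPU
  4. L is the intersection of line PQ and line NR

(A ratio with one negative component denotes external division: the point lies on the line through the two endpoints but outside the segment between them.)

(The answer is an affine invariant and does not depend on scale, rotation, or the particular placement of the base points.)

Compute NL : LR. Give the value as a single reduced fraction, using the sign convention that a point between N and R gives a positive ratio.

Work in coordinates with P = (0, 0), M = (1, 0), W = (0, 1), U = (2, 5).
1. R is the midpoint of PW ⇒ R = (0, 1/2)
2. Q lies on line MW with MQ:QW = 3:(-1) ⇒ Q = (-1/2, 3/2)
3. N is the centroid of triangle WPU ⇒ N = (2/3, 2)
4. L is the intersection of line PQ and line NR ⇒ L = (-2/21, 2/7)
L = N + t·(R−N) with t = 8/7, so NL:LR = t:(1−t) = 8/7:-1/7

NL:LR = -8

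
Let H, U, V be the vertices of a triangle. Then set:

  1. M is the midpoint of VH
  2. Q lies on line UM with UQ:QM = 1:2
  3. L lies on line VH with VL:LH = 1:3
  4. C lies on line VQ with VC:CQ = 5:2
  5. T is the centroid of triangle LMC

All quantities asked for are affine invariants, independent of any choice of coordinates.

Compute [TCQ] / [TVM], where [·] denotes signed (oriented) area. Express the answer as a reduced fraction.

[TCQ]:[TVM] = -3/5

Set H = (0, 0), U = (1, 0), V = (0, 1); any affine frame gives the same invariant.
1. M is the midpoint of VH ⇒ M = (0, 1/2)
2. Q lies on line UM with UQ:QM = 1:2 ⇒ Q = (2/3, 1/6)
3. L lies on line VH with VL:LH = 1:3 ⇒ L = (0, 3/4)
4. C lies on line VQ with VC:CQ = 5:2 ⇒ C = (10/21, 17/42)
5. T is the centroid of triangle LMC ⇒ T = (10/63, 139/252)
2·[TCQ] = -1/21, 2·[TVM] = 5/63
[TCQ]:[TVM] = -1/21:5/63 = -3/5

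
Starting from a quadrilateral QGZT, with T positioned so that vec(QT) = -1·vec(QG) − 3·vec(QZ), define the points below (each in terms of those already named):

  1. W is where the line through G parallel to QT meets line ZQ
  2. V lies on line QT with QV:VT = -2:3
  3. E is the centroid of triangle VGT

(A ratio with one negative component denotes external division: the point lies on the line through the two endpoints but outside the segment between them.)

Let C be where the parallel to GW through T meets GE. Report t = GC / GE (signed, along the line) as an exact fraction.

t = 3/2

Set Q = (0, 0), G = (1, 0), Z = (0, 1), T = (-1, -3); any affine frame gives the same invariant.
1. W is where the line through G parallel to QT meets line ZQ ⇒ W = (0, -3)
2. V lies on line QT with QV:VT = -2:3 ⇒ V = (2, 6)
3. E is the centroid of triangle VGT ⇒ E = (2/3, 1)
through T parallel to GW: direction (-1, -3); meets GE at C = (1/2, 3/2)
C = G + t·(E−G) with t = 3/2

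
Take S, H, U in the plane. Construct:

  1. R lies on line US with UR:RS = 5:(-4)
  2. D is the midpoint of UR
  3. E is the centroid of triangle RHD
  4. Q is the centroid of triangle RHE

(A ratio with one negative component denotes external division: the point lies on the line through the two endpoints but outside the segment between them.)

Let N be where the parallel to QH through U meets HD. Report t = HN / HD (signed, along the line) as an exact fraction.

Choose coordinates S = (0, 0), H = (1, 0), U = (0, 1).
1. R lies on line US with UR:RS = 5:(-4) ⇒ R = (0, -4)
2. D is the midpoint of UR ⇒ D = (0, -3/2)
3. E is the centroid of triangle RHD ⇒ E = (1/3, -11/6)
4. Q is the centroid of triangle RHE ⇒ Q = (4/9, -35/18)
through U parallel to QH: direction (5/9, 35/18); meets HD at N = (-5/4, -27/8)
N = H + t·(D−H) with t = 9/4

t = 9/4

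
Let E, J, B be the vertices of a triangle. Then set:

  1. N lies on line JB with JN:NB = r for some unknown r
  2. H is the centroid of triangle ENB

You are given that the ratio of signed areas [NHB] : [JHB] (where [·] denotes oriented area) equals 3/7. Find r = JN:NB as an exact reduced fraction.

Choose coordinates E = (0, 0), J = (1, 0), B = (0, 1).
1. With JN:NB = r, write λ = r/(r+1) so N = J + λ·(B−J); N is affine-linear in λ
2. H is the centroid of triangle ENB ⇒ H is an affine combination of earlier points and hence also affine-linear in λ
Every point depending on N is an affine combination of N and λ-independent points, so each such coordinate is linear in λ; the λ² term in each signed area is a multiple of (B−J)×(B−J) = 0, so 2·[NHB] and 2·[JHB] are each linear in λ. Evaluating at λ=0 and λ=1:
  2·[NHB] = 1/3·λ − 1/3,   2·[JHB] = -1/3
So [NHB]:[JHB] = (1/3·λ − 1/3) / (-1/3). Setting this equal to 3/7:
  1/3·λ − 1/3 = 3/7·(-1/3)  ⇒  λ = 4/7
Then r = λ/(1−λ) = (4/7)/(3/7) = 4/3. Check: with r = 4/3, N = (3/7, 4/7) and [NHB]:[JHB] = 3/7 as required.

r = 4/3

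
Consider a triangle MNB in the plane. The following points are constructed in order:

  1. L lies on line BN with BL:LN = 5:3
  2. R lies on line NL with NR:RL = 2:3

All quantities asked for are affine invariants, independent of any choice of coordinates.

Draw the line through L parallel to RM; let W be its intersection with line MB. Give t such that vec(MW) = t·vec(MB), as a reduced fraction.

Set M = (0, 0), N = (1, 0), B = (0, 1); any affine frame gives the same invariant.
1. L lies on line BN with BL:LN = 5:3 ⇒ L = (5/8, 3/8)
2. R lies on line NL with NR:RL = 2:3 ⇒ R = (17/20, 3/20)
through L parallel to RM: direction (-17/20, -3/20); meets MB at W = (0, 9/34)
W = M + t·(B−M) with t = 9/34

t = 9/34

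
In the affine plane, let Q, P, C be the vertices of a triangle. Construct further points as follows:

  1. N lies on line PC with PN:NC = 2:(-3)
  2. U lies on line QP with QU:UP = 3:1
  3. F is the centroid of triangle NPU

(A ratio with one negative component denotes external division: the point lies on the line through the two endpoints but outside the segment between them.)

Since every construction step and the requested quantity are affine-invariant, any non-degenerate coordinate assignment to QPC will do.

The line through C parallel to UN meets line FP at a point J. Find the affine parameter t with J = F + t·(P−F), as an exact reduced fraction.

t = 7/4

Choose coordinates Q = (0, 0), P = (1, 0), C = (0, 1).
1. N lies on line PC with PN:NC = 2:(-3) ⇒ N = (3, -2)
2. U lies on line QP with QU:UP = 3:1 ⇒ U = (3/4, 0)
3. F is the centroid of triangle NPU ⇒ F = (19/12, -2/3)
through C parallel to UN: direction (9/4, -2); meets FP at J = (9/16, 1/2)
J = F + t·(P−F) with t = 7/4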